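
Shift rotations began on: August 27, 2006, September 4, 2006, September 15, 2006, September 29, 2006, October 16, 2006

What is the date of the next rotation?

Intervals are 8, 11, 14, 17 days — an arithmetic progression with common difference 3.
Next gap: 20 days. October 16, 2006 + 20 days = November 5, 2006.

November 5, 2006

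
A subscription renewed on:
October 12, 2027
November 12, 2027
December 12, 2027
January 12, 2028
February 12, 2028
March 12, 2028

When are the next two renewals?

Each date is the 12th; the gaps (31, 30, 31, 31, 29) track the month lengths.
The rule is the 12th of each month.
April 2028: April 12, 2028.
Next: May 2028 → May 12, 2028.

April 12, 2028; May 12, 2028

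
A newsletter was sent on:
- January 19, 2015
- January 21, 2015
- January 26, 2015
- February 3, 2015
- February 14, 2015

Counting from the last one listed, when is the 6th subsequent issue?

The spacing grows by 3 each time: 2, 5, 8, 11 days.
Next gap: 14 days. February 14, 2015 + 14 days = February 28, 2015.
Next gap: 17 days. February 28, 2015 + 17 days = March 17, 2015.
Next gap: 20 days. March 17, 2015 + 20 days = April 6, 2015.
Next gap: 23 days. April 6, 2015 + 23 days = April 29, 2015.
Next gap: 26 days. April 29, 2015 + 26 days = May 25, 2015.
Next gap: 29 days. May 25, 2015 + 29 days = June 23, 2015.

June 23, 2015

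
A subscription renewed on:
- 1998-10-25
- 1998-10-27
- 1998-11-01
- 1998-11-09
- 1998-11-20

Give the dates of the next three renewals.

The spacing grows by 3 each time: 2, 5, 8, 11 days.
Next gap: 14 days. 1998-11-20 + 14 days = 1998-12-04.
Next gap: 17 days. 1998-12-04 + 17 days = 1998-12-21.
Next gap: 20 days. 1998-12-21 + 20 days = 1999-01-10.

1998-12-04, 1998-12-21, 1999-01-10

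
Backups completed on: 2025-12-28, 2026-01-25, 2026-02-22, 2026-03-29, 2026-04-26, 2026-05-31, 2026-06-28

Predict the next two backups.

2026-07-26, 2026-08-30

All Sundays; the gaps (28, 28, 35, 28, 35, 28) vary with month length.
This is the last Sunday of each month.
July 2026 ends with Sunday 2026-07-26.
Last Sunday of August 2026: 2026-08-30.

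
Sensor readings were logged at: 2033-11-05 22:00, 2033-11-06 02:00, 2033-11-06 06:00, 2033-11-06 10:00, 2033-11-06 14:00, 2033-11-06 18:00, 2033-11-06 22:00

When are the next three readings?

The interval is a steady 4 hours (4, 4, 4, 4, 4, 4).
2033-11-06 22:00 + 4 h = 2033-11-07 02:00.
2033-11-07 02:00 + 4 h = 2033-11-07 06:00.
2033-11-07 06:00 + 4 h = 2033-11-07 10:00.

2033-11-07 02:00, 2033-11-07 06:00, 2033-11-07 10:00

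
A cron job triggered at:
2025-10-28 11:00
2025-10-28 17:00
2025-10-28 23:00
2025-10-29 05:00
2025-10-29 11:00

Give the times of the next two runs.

2025-10-29 17:00, 2025-10-29 23:00

Spacing: 6, 6, 6, 6 h — constant 6 h.
2025-10-29 11:00 + 6 h = 2025-10-29 17:00.
2025-10-29 17:00 + 6 h = 2025-10-29 23:00.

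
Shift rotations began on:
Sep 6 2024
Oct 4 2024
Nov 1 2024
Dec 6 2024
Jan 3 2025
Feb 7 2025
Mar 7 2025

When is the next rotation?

Apr 4 2025

All dates are Fridays, 28, 28, 35, 28, 35, 28 days apart.
Specifically, the 1st Friday of each month.
1st Friday of April 2025: Apr 4 2025.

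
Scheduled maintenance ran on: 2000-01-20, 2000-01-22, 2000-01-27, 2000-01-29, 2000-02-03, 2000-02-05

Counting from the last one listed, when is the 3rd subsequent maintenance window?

2000-02-17

Every event lands on a Thursday or Saturday (gaps cycle 2, 5, 2, 5, 2).
So the schedule is: every Thursday and Saturday.
The following Thursday is 2000-02-10.
The following Saturday is 2000-02-12.
Next Thursday: 2000-02-17.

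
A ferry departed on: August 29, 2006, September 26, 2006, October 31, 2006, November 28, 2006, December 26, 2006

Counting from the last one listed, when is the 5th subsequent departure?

May 29, 2007

These are Tuesdays with 28, 35, 28, 28-day gaps.
Each is the final Tuesday of its month — August 29, 2006 is past the 28th, so '4th Tuesday' doesn't fit.
Last Tuesday of January 2007: January 30, 2007.
Last Tuesday of February 2007: February 27, 2007.
Last Tuesday of March 2007: March 27, 2007.
April 2007 ends with Tuesday April 24, 2007.
May 2007 ends with Tuesday May 29, 2007.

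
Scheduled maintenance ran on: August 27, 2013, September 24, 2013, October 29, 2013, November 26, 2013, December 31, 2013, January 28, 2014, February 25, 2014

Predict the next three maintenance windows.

All Tuesdays; the gaps (28, 35, 28, 35, 28, 28) vary with month length.
This is the last Tuesday of each month.
March 2014 ends with Tuesday March 25, 2014.
April 2014 ends with Tuesday April 29, 2014.
Last Tuesday of May 2014: May 27, 2014.

March 25, 2014; April 29, 2014; May 27, 2014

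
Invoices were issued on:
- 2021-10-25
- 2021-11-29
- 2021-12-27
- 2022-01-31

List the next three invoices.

Every date is a Monday; gaps 35, 28, 35 days.
Each is the last Monday of its month (at least one falls on the 29th or later, ruling out '4th Monday').
Last Monday of February 2022: 2022-02-28.
Last Monday of March 2022: 2022-03-28.
April 2022 ends with Monday 2022-04-25.

2022-02-28, 2022-03-28, 2022-04-25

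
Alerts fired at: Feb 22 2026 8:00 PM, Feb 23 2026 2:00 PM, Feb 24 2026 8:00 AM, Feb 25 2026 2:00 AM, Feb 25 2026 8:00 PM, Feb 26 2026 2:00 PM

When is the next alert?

Gaps: 18, 18, 18, 18, 18 hours — each event is 18 hours after the previous one.
Feb 26 2026 2:00 PM + 18 h = Feb 27 2026 8:00 AM.

Feb 27 2026 8:00 AM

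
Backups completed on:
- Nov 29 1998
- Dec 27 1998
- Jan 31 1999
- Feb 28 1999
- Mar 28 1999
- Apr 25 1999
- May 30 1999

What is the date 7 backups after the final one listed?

Dec 26 1999

Every date is a Sunday; gaps 28, 35, 28, 28, 28, 35 days.
Each is the last Sunday of its month (at least one falls on the 29th or later, ruling out '4th Sunday').
Last Sunday of June 1999: Jun 27 1999.
July 1999 ends with Sunday Jul 25 1999.
Last Sunday of August 1999: Aug 29 1999.
September 1999 ends with Sunday Sep 26 1999.
Last Sunday of October 1999: Oct 31 1999.
November 1999 ends with Sunday Nov 28 1999.
December 1999 ends with Sunday Dec 26 1999.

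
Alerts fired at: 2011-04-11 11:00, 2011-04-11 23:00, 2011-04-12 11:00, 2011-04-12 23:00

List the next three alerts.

2011-04-13 11:00, 2011-04-13 23:00, 2011-04-14 11:00

Gaps: 12, 12, 12 hours — each event is 12 hours after the previous one.
2011-04-12 23:00 + 12 h = 2011-04-13 11:00.
2011-04-13 11:00 + 12 h = 2011-04-13 23:00.
2011-04-13 23:00 + 12 h = 2011-04-14 11:00.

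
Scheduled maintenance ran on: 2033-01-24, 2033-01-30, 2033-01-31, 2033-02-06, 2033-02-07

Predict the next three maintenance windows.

2033-02-13, 2033-02-14, 2033-02-20

Gaps: 6, 1, 6, 1 days — not constant, but cyclic with period 2.
The events fall on every Monday and Sunday.
The following Sunday is 2033-02-13.
Next Monday: 2033-02-14.
Next Sunday: 2033-02-20.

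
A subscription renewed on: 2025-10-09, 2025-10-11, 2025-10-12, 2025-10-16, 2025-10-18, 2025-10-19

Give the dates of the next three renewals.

Gaps: 2, 1, 4, 2, 1 days — not constant, but cyclic with period 3.
The events fall on every Thursday, Saturday and Sunday.
Next Thursday: 2025-10-23.
The following Saturday is 2025-10-25.
The following Sunday is 2025-10-26.

2025-10-23, 2025-10-25, 2025-10-26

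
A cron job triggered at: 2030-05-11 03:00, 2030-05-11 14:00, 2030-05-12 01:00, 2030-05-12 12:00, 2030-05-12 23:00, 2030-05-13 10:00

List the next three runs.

2030-05-13 21:00, 2030-05-14 08:00, 2030-05-14 19:00

The interval is a steady 11 hours (11, 11, 11, 11, 11).
2030-05-13 10:00 + 11 h = 2030-05-13 21:00.
2030-05-13 21:00 + 11 h = 2030-05-14 08:00.
2030-05-14 08:00 + 11 h = 2030-05-14 19:00.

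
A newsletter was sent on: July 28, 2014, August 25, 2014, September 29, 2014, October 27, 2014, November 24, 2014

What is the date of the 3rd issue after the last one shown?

These are Mondays with 28, 35, 28, 28-day gaps.
Each is the final Monday of its month — September 29, 2014 is past the 28th, so '4th Monday' doesn't fit.
Last Monday of December 2014: December 29, 2014.
January 2015 ends with Monday January 26, 2015.
Last Monday of February 2015: February 23, 2015.

February 23, 2015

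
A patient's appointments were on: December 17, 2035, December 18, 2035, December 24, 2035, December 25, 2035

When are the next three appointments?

December 31, 2035; January 1, 2036; January 7, 2036

The gap pattern 1, 6, 1 repeats every 2 events.
These are the Mondays and Tuesdays of each week.
Next Monday: December 31, 2035.
The following Tuesday is January 1, 2036.
Next Monday: January 7, 2036.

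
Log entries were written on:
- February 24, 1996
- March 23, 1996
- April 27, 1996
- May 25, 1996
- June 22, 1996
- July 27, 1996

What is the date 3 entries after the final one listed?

Gaps: 28, 35, 28, 28, 35 days — a mix of 28 and 35. Every date is a Saturday.
Each is the 4th Saturday of its month.
4th Saturday of August 1996: August 24, 1996.
4th Saturday of September 1996: September 28, 1996.
October 1996 — 4th Saturday is October 26, 1996.

October 26, 1996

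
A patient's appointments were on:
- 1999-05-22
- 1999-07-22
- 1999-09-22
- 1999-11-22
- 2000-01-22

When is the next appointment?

2000-03-22

The day-of-month is always 22 (61, 62, 61, 61 days between events).
So this recurs on the 22nd of every 2 months.
March 2000: 2000-03-22.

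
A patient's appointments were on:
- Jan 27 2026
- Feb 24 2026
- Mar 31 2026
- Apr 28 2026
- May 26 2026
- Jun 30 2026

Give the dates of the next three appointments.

Jul 28 2026, Aug 25 2026, Sep 29 2026

Every date is a Tuesday; gaps 28, 35, 28, 28, 35 days.
Each is the last Tuesday of its month (at least one falls on the 29th or later, ruling out '4th Tuesday').
July 2026 ends with Tuesday Jul 28 2026.
Last Tuesday of August 2026: Aug 25 2026.
September 2026 ends with Tuesday Sep 29 2026.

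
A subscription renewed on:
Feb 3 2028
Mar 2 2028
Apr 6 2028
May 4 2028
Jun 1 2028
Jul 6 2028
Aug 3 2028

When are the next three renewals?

Sep 7 2028, Oct 5 2028, Nov 2 2028

Gaps: 28, 35, 28, 28, 35, 28 days — a mix of 28 and 35. Every date is a Thursday.
Each is the 1st Thursday of its month.
September 2028 — 1st Thursday is Sep 7 2028.
October 2028 — 1st Thursday is Oct 5 2028.
1st Thursday of November 2028: Nov 2 2028.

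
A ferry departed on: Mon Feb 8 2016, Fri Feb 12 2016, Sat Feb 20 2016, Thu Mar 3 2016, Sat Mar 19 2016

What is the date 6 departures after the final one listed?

Gaps: 4, 8, 12, 16 days — each gap is 4 larger than the previous one.
Next gap: 20 days. Sat Mar 19 2016 + 20 days = Fri Apr 8 2016.
Next gap: 24 days. Fri Apr 8 2016 + 24 days = Mon May 2 2016.
Next gap: 28 days. Mon May 2 2016 + 28 days = Mon May 30 2016.
Next gap: 32 days. Mon May 30 2016 + 32 days = Fri Jul 1 2016.
Next gap: 36 days. Fri Jul 1 2016 + 36 days = Sat Aug 6 2016.
Next gap: 40 days. Sat Aug 6 2016 + 40 days = Thu Sep 15 2016.

Thu Sep 15 2016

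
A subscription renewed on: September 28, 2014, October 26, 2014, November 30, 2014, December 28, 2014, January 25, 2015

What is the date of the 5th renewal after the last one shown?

All Sundays; the gaps (28, 35, 28, 28) vary with month length.
This is the last Sunday of each month.
February 2015 ends with Sunday February 22, 2015.
March 2015 ends with Sunday March 29, 2015.
Last Sunday of April 2015: April 26, 2015.
Last Sunday of May 2015: May 31, 2015.
Last Sunday of June 2015: June 28, 2015.

June 28, 2015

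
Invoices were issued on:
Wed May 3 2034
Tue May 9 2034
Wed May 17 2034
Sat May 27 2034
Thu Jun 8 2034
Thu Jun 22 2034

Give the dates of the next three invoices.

Sat Jul 8 2034, Wed Jul 26 2034, Tue Aug 15 2034

Intervals are 6, 8, 10, 12, 14 days — an arithmetic progression with common difference 2.
Next gap: 16 days. Thu Jun 22 2034 + 16 days = Sat Jul 8 2034.
Next gap: 18 days. Sat Jul 8 2034 + 18 days = Wed Jul 26 2034.
Next gap: 20 days. Wed Jul 26 2034 + 20 days = Tue Aug 15 2034.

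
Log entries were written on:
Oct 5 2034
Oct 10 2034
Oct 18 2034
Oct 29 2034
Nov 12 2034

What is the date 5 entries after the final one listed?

Mar 7 2035

Intervals are 5, 8, 11, 14 days — an arithmetic progression with common difference 3.
Next gap: 17 days. Nov 12 2034 + 17 days = Nov 29 2034.
Next gap: 20 days. Nov 29 2034 + 20 days = Dec 19 2034.
Next gap: 23 days. Dec 19 2034 + 23 days = Jan 11 2035.
Next gap: 26 days. Jan 11 2035 + 26 days = Feb 6 2035.
Next gap: 29 days. Feb 6 2035 + 29 days = Mar 7 2035.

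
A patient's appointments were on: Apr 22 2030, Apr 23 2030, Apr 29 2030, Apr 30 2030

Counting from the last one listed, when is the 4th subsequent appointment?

May 14 2030

Every event lands on a Monday or Tuesday (gaps cycle 1, 6, 1).
So the schedule is: every Monday and Tuesday.
The following Monday is May 6 2030.
The following Tuesday is May 7 2030.
Next Monday: May 13 2030.
The following Tuesday is May 14 2030.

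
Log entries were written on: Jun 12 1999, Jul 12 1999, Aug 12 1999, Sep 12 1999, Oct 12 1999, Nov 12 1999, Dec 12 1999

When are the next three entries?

Jan 12 2000, Feb 12 2000, Mar 12 2000

The day-of-month is always 12 (30, 31, 31, 30, 31, 30 days between events).
So this recurs on the 12th of each month.
January 2000: Jan 12 2000.
Next: February 2000 → Feb 12 2000.
March 2000: Mar 12 2000.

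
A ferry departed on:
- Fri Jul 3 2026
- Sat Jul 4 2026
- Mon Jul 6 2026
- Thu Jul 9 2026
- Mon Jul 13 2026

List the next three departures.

The spacing grows by 1 each time: 1, 2, 3, 4 days.
Next gap: 5 days. Mon Jul 13 2026 + 5 days = Sat Jul 18 2026.
Next gap: 6 days. Sat Jul 18 2026 + 6 days = Fri Jul 24 2026.
Next gap: 7 days. Fri Jul 24 2026 + 7 days = Fri Jul 31 2026.

Sat Jul 18 2026, Fri Jul 24 2026, Fri Jul 31 2026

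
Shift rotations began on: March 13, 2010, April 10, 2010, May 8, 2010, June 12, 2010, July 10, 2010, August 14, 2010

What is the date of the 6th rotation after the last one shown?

February 12, 2011

These are Saturdays at 28- or 35-day spacing (28, 28, 35, 28, 35).
The pattern: 2nd Saturday of the month.
2nd Saturday of September 2010: September 11, 2010.
2nd Saturday of October 2010: October 9, 2010.
November 2010 — 2nd Saturday is November 13, 2010.
2nd Saturday of December 2010: December 11, 2010.
January 2011 — 2nd Saturday is January 8, 2011.
February 2011 — 2nd Saturday is February 12, 2011.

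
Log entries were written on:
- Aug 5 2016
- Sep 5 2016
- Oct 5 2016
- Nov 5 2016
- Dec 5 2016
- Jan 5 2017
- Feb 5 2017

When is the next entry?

Gaps: 31, 30, 31, 30, 31, 31 days — not constant. Every event is on the 5th of the month.
Pattern: the 5th of each month.
March 2017: Mar 5 2017.

Mar 5 2017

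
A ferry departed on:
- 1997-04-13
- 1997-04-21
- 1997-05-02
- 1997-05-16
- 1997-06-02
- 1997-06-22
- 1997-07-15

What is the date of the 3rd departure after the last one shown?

1997-10-10

Intervals are 8, 11, 14, 17, 20, 23 days — an arithmetic progression with common difference 3.
Next gap: 26 days. 1997-07-15 + 26 days = 1997-08-10.
Next gap: 29 days. 1997-08-10 + 29 days = 1997-09-08.
Next gap: 32 days. 1997-09-08 + 32 days = 1997-10-10.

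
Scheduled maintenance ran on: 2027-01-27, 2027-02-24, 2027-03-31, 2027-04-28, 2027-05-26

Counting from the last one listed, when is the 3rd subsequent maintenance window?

2027-08-25

These are Wednesdays with 28, 35, 28, 28-day gaps.
Each is the final Wednesday of its month — 2027-03-31 is past the 28th, so '4th Wednesday' doesn't fit.
June 2027 ends with Wednesday 2027-06-30.
Last Wednesday of July 2027: 2027-07-28.
August 2027 ends with Wednesday 2027-08-25.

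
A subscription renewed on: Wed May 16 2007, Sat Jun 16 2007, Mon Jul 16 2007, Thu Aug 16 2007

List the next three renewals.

Gaps: 31, 30, 31 days — not constant. Every event is on the 16th of the month.
Pattern: the 16th of each month.
September 2007: Sun Sep 16 2007.
Next: October 2007 → Tue Oct 16 2007.
Next: November 2007 → Fri Nov 16 2007.

Sun Sep 16 2007, Tue Oct 16 2007, Fri Nov 16 2007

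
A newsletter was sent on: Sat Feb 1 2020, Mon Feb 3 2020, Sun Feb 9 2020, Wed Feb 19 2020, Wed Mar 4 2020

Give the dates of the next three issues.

Sun Mar 22 2020, Mon Apr 13 2020, Sat May 9 2020

The spacing grows by 4 each time: 2, 6, 10, 14 days.
Next gap: 18 days. Wed Mar 4 2020 + 18 days = Sun Mar 22 2020.
Next gap: 22 days. Sun Mar 22 2020 + 22 days = Mon Apr 13 2020.
Next gap: 26 days. Mon Apr 13 2020 + 26 days = Sat May 9 2020.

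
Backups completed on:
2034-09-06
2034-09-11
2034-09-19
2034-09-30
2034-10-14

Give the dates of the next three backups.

Gaps: 5, 8, 11, 14 days — each gap is 3 larger than the previous one.
Next gap: 17 days. 2034-10-14 + 17 days = 2034-10-31.
Next gap: 20 days. 2034-10-31 + 20 days = 2034-11-20.
Next gap: 23 days. 2034-11-20 + 23 days = 2034-12-13.

2034-10-31, 2034-11-20, 2034-12-13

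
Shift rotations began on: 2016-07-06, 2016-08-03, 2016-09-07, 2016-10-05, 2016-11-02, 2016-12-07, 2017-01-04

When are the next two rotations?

All dates are Wednesdays, 28, 35, 28, 28, 35, 28 days apart.
Specifically, the 1st Wednesday of each month.
1st Wednesday of February 2017: 2017-02-01.
March 2017 — 1st Wednesday is 2017-03-01.

2017-02-01, 2017-03-01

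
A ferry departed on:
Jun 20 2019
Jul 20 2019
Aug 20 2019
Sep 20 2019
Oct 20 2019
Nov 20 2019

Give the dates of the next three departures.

The day-of-month is always 20 (30, 31, 31, 30, 31 days between events).
So this recurs on the 20th of each month.
Next: December 2019 → Dec 20 2019.
January 2020: Jan 20 2020.
February 2020: Feb 20 2020.

Dec 20 2019, Jan 20 2020, Feb 20 2020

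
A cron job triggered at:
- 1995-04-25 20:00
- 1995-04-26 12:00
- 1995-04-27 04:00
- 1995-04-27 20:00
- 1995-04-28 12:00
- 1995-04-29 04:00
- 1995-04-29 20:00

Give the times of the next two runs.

Spacing: 16, 16, 16, 16, 16, 16 h — constant 16 h.
1995-04-29 20:00 + 16 h = 1995-04-30 12:00.
1995-04-30 12:00 + 16 h = 1995-05-01 04:00.

1995-04-30 12:00, 1995-05-01 04:00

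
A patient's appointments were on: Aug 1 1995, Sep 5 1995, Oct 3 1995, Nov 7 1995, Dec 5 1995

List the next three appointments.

These are Tuesdays at 28- or 35-day spacing (35, 28, 35, 28).
The pattern: 1st Tuesday of the month.
1st Tuesday of January 1996: Jan 2 1996.
1st Tuesday of February 1996: Feb 6 1996.
1st Tuesday of March 1996: Mar 5 1996.

Jan 2 1996, Feb 6 1996, Mar 5 1996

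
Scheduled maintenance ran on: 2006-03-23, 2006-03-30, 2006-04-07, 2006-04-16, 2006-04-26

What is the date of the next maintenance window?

2006-05-07

The spacing grows by 1 each time: 7, 8, 9, 10 days.
Next gap: 11 days. 2006-04-26 + 11 days = 2006-05-07.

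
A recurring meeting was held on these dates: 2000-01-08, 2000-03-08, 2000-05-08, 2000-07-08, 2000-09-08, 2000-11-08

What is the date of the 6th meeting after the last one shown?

2001-11-08

The day-of-month is always 8 (60, 61, 61, 62, 61 days between events).
So this recurs on the 8th of every 2 months.
January 2001: 2001-01-08.
March 2001: 2001-03-08.
Next: May 2001 → 2001-05-08.
Next: July 2001 → 2001-07-08.
Next: September 2001 → 2001-09-08.
Next: November 2001 → 2001-11-08.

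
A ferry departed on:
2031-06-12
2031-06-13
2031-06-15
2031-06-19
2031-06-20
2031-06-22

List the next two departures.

2031-06-26, 2031-06-27

The gap pattern 1, 2, 4, 1, 2 repeats every 3 events.
These are the Thursdays, Fridays and Sundays of each week.
Next Thursday: 2031-06-26.
Next Friday: 2031-06-27.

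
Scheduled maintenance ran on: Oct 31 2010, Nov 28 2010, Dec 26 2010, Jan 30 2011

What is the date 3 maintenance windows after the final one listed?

These are Sundays with 28, 28, 35-day gaps.
Each is the final Sunday of its month — Oct 31 2010 is past the 28th, so '4th Sunday' doesn't fit.
February 2011 ends with Sunday Feb 27 2011.
Last Sunday of March 2011: Mar 27 2011.
Last Sunday of April 2011: Apr 24 2011.

Apr 24 2011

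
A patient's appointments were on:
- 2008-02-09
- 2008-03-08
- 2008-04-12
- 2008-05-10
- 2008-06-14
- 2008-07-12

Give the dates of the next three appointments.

2008-08-09, 2008-09-13, 2008-10-11

All dates are Saturdays, 28, 35, 28, 35, 28 days apart.
Specifically, the 2nd Saturday of each month.
2nd Saturday of August 2008: 2008-08-09.
2nd Saturday of September 2008: 2008-09-13.
2nd Saturday of October 2008: 2008-10-11.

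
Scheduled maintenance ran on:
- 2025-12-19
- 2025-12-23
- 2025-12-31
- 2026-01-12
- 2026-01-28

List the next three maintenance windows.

2026-02-17, 2026-03-13, 2026-04-10

Gaps: 4, 8, 12, 16 days — each gap is 4 larger than the previous one.
Next gap: 20 days. 2026-01-28 + 20 days = 2026-02-17.
Next gap: 24 days. 2026-02-17 + 24 days = 2026-03-13.
Next gap: 28 days. 2026-03-13 + 28 days = 2026-04-10.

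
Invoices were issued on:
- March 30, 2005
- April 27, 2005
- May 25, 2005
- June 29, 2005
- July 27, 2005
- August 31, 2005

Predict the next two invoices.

September 28, 2005; October 26, 2005

These are Wednesdays with 28, 28, 35, 28, 35-day gaps.
Each is the final Wednesday of its month — March 30, 2005 is past the 28th, so '4th Wednesday' doesn't fit.
Last Wednesday of September 2005: September 28, 2005.
October 2005 ends with Wednesday October 26, 2005.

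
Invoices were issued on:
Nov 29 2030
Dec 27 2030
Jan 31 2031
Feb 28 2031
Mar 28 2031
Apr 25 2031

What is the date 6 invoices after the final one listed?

All Fridays; the gaps (28, 35, 28, 28, 28) vary with month length.
This is the last Friday of each month.
Last Friday of May 2031: May 30 2031.
June 2031 ends with Friday Jun 27 2031.
Last Friday of July 2031: Jul 25 2031.
Last Friday of August 2031: Aug 29 2031.
Last Friday of September 2031: Sep 26 2031.
Last Friday of October 2031: Oct 31 2031.

Oct 31 2031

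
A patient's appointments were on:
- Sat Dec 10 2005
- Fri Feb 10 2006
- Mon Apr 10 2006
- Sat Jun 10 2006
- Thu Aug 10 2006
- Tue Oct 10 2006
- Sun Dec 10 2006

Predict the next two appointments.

Each date is the 10th; the gaps (62, 59, 61, 61, 61, 61) track the month lengths.
The rule is the 10th of every 2 months.
February 2007: Sat Feb 10 2007.
April 2007: Tue Apr 10 2007.

Sat Feb 10 2007, Tue Apr 10 2007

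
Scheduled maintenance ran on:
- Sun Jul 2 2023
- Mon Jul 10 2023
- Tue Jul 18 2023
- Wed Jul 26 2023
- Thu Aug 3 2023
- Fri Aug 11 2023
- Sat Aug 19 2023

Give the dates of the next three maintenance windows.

Gaps between consecutive events: 8, 8, 8, 8, 8, 8 days — a constant 8-day interval.
Sat Aug 19 2023 + 8 days = Sun Aug 27 2023.
Sun Aug 27 2023 + 8 days = Mon Sep 4 2023.
Mon Sep 4 2023 + 8 days = Tue Sep 12 2023.

Sun Aug 27 2023, Mon Sep 4 2023, Tue Sep 12 2023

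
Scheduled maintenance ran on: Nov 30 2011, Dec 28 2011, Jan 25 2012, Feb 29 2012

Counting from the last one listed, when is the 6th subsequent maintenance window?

Aug 29 2012

Every date is a Wednesday; gaps 28, 28, 35 days.
Each is the last Wednesday of its month (at least one falls on the 29th or later, ruling out '4th Wednesday').
March 2012 ends with Wednesday Mar 28 2012.
Last Wednesday of April 2012: Apr 25 2012.
Last Wednesday of May 2012: May 30 2012.
Last Wednesday of June 2012: Jun 27 2012.
Last Wednesday of July 2012: Jul 25 2012.
Last Wednesday of August 2012: Aug 29 2012.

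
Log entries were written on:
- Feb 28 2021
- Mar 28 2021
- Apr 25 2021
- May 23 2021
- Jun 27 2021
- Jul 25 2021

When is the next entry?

Aug 22 2021

These are Sundays at 28- or 35-day spacing (28, 28, 28, 35, 28).
The pattern: 4th Sunday of the month.
4th Sunday of August 2021: Aug 22 2021.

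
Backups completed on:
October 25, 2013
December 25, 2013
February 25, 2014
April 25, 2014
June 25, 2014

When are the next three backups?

Gaps: 61, 62, 59, 61 days — not constant. Every event is on the 25th of the month.
Pattern: the 25th of every 2 months.
August 2014: August 25, 2014.
October 2014: October 25, 2014.
December 2014: December 25, 2014.

August 25, 2014; October 25, 2014; December 25, 2014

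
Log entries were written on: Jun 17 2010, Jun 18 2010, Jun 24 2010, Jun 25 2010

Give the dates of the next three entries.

Jul 1 2010, Jul 2 2010, Jul 8 2010

The gap pattern 1, 6, 1 repeats every 2 events.
These are the Thursdays and Fridays of each week.
The following Thursday is Jul 1 2010.
The following Friday is Jul 2 2010.
The following Thursday is Jul 8 2010.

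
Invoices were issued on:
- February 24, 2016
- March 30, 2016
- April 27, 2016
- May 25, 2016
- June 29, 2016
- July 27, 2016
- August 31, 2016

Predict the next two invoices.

September 28, 2016; October 26, 2016

These are Wednesdays with 35, 28, 28, 35, 28, 35-day gaps.
Each is the final Wednesday of its month — March 30, 2016 is past the 28th, so '4th Wednesday' doesn't fit.
Last Wednesday of September 2016: September 28, 2016.
Last Wednesday of October 2016: October 26, 2016.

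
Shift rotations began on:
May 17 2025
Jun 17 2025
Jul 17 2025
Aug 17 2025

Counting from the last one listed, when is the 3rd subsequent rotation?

Nov 17 2025

Gaps: 31, 30, 31 days — not constant. Every event is on the 17th of the month.
Pattern: the 17th of each month.
Next: September 2025 → Sep 17 2025.
Next: October 2025 → Oct 17 2025.
Next: November 2025 → Nov 17 2025.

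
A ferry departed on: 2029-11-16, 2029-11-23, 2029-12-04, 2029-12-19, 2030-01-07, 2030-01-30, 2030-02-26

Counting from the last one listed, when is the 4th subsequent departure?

Intervals are 7, 11, 15, 19, 23, 27 days — an arithmetic progression with common difference 4.
Next gap: 31 days. 2030-02-26 + 31 days = 2030-03-29.
Next gap: 35 days. 2030-03-29 + 35 days = 2030-05-03.
Next gap: 39 days. 2030-05-03 + 39 days = 2030-06-11.
Next gap: 43 days. 2030-06-11 + 43 days = 2030-07-24.

2030-07-24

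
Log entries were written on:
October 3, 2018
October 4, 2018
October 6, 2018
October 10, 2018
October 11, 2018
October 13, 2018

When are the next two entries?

October 17, 2018; October 18, 2018

The gap pattern 1, 2, 4, 1, 2 repeats every 3 events.
These are the Wednesdays, Thursdays and Saturdays of each week.
Next Wednesday: October 17, 2018.
The following Thursday is October 18, 2018.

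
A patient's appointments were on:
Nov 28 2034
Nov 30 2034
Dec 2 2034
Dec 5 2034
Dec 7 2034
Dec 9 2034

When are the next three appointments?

Gaps: 2, 2, 3, 2, 2 days — not constant, but cyclic with period 3.
The events fall on every Tuesday, Thursday and Saturday.
The following Tuesday is Dec 12 2034.
The following Thursday is Dec 14 2034.
The following Saturday is Dec 16 2034.

Dec 12 2034, Dec 14 2034, Dec 16 2034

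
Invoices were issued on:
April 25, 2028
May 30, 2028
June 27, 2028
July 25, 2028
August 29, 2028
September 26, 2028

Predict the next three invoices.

October 31, 2028; November 28, 2028; December 26, 2028

Every date is a Tuesday; gaps 35, 28, 28, 35, 28 days.
Each is the last Tuesday of its month (at least one falls on the 29th or later, ruling out '4th Tuesday').
Last Tuesday of October 2028: October 31, 2028.
Last Tuesday of November 2028: November 28, 2028.
Last Tuesday of December 2028: December 26, 2028.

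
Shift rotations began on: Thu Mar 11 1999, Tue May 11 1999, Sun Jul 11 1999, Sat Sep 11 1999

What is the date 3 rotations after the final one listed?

The day-of-month is always 11 (61, 61, 62 days between events).
So this recurs on the 11th of every 2 months.
Next: November 1999 → Thu Nov 11 1999.
Next: January 2000 → Tue Jan 11 2000.
Next: March 2000 → Sat Mar 11 2000.

Sat Mar 11 2000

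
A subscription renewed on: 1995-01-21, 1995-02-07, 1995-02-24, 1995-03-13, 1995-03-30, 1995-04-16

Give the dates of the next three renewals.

The spacing is 17, 17, 17, 17, 17 days — always 17 days.
1995-04-16 + 17 days = 1995-05-03.
1995-05-03 + 17 days = 1995-05-20.
1995-05-20 + 17 days = 1995-06-06.

1995-05-03, 1995-05-20, 1995-06-06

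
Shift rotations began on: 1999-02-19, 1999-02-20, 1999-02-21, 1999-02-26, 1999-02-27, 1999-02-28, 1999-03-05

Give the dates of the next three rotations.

1999-03-06, 1999-03-07, 1999-03-12

The gap pattern 1, 1, 5, 1, 1, 5 repeats every 3 events.
These are the Fridays, Saturdays and Sundays of each week.
Next Saturday: 1999-03-06.
Next Sunday: 1999-03-07.
The following Friday is 1999-03-12.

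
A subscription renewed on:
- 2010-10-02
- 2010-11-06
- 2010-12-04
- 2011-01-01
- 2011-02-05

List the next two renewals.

These are Saturdays at 28- or 35-day spacing (35, 28, 28, 35).
The pattern: 1st Saturday of the month.
March 2011 — 1st Saturday is 2011-03-05.
1st Saturday of April 2011: 2011-04-02.

2011-03-05, 2011-04-02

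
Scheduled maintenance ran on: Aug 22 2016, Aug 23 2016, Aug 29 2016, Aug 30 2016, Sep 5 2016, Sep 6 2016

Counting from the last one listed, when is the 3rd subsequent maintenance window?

Sep 19 2016

Gaps: 1, 6, 1, 6, 1 days — not constant, but cyclic with period 2.
The events fall on every Monday and Tuesday.
The following Monday is Sep 12 2016.
Next Tuesday: Sep 13 2016.
Next Monday: Sep 19 2016.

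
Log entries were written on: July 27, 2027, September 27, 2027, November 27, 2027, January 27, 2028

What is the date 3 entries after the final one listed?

The day-of-month is always 27 (62, 61, 61 days between events).
So this recurs on the 27th of every 2 months.
March 2028: March 27, 2028.
Next: May 2028 → May 27, 2028.
Next: July 2028 → July 27, 2028.

July 27, 2028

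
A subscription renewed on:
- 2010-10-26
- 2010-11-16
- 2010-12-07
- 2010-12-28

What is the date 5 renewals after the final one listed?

2011-04-12

Gaps between consecutive events: 21, 21, 21 days — a constant 21-day interval.
2010-12-28 + 21 days = 2011-01-18.
2011-01-18 + 21 days = 2011-02-08.
2011-02-08 + 21 days = 2011-03-01.
2011-03-01 + 21 days = 2011-03-22.
2011-03-22 + 21 days = 2011-04-12.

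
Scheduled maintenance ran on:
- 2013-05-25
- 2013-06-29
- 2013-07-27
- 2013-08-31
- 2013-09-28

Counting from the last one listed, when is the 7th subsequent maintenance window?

These are Saturdays with 35, 28, 35, 28-day gaps.
Each is the final Saturday of its month — 2013-06-29 is past the 28th, so '4th Saturday' doesn't fit.
Last Saturday of October 2013: 2013-10-26.
Last Saturday of November 2013: 2013-11-30.
December 2013 ends with Saturday 2013-12-28.
January 2014 ends with Saturday 2014-01-25.
Last Saturday of February 2014: 2014-02-22.
March 2014 ends with Saturday 2014-03-29.
April 2014 ends with Saturday 2014-04-26.

2014-04-26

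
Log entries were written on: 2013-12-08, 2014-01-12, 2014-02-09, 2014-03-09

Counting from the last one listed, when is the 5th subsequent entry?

Gaps: 35, 28, 28 days — a mix of 28 and 35. Every date is a Sunday.
Each is the 2nd Sunday of its month.
2nd Sunday of April 2014: 2014-04-13.
2nd Sunday of May 2014: 2014-05-11.
June 2014 — 2nd Sunday is 2014-06-08.
2nd Sunday of July 2014: 2014-07-13.
2nd Sunday of August 2014: 2014-08-10.

2014-08-10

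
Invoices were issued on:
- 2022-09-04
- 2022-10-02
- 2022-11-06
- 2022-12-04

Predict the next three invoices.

2023-01-01, 2023-02-05, 2023-03-05

These are Sundays at 28- or 35-day spacing (28, 35, 28).
The pattern: 1st Sunday of the month.
1st Sunday of January 2023: 2023-01-01.
February 2023 — 1st Sunday is 2023-02-05.
March 2023 — 1st Sunday is 2023-03-05.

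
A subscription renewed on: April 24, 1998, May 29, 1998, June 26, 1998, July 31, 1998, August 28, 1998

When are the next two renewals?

September 25, 1998; October 30, 1998

These are Fridays with 35, 28, 35, 28-day gaps.
Each is the final Friday of its month — May 29, 1998 is past the 28th, so '4th Friday' doesn't fit.
Last Friday of September 1998: September 25, 1998.
Last Friday of October 1998: October 30, 1998.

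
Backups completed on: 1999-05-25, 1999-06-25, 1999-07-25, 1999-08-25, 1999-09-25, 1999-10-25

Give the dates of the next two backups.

1999-11-25, 1999-12-25

Gaps: 31, 30, 31, 31, 30 days — not constant. Every event is on the 25th of the month.
Pattern: the 25th of each month.
Next: November 1999 → 1999-11-25.
Next: December 1999 → 1999-12-25.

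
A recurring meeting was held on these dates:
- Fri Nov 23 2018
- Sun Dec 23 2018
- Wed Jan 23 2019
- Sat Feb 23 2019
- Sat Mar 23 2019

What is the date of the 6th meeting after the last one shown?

Mon Sep 23 2019

The day-of-month is always 23 (30, 31, 31, 28 days between events).
So this recurs on the 23rd of each month.
April 2019: Tue Apr 23 2019.
May 2019: Thu May 23 2019.
Next: June 2019 → Sun Jun 23 2019.
July 2019: Tue Jul 23 2019.
August 2019: Fri Aug 23 2019.
Next: September 2019 → Mon Sep 23 2019.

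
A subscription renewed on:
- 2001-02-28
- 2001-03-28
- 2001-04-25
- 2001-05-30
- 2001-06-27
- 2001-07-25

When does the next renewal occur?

2001-08-29

Every date is a Wednesday; gaps 28, 28, 35, 28, 28 days.
Each is the last Wednesday of its month (at least one falls on the 29th or later, ruling out '4th Wednesday').
Last Wednesday of August 2001: 2001-08-29.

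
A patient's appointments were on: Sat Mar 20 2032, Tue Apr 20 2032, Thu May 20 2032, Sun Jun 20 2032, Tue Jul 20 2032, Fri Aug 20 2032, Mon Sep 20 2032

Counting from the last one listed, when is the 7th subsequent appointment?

Wed Apr 20 2033

Gaps: 31, 30, 31, 30, 31, 31 days — not constant. Every event is on the 20th of the month.
Pattern: the 20th of each month.
Next: October 2032 → Wed Oct 20 2032.
November 2032: Sat Nov 20 2032.
December 2032: Mon Dec 20 2032.
January 2033: Thu Jan 20 2033.
February 2033: Sun Feb 20 2033.
March 2033: Sun Mar 20 2033.
Next: April 2033 → Wed Apr 20 2033.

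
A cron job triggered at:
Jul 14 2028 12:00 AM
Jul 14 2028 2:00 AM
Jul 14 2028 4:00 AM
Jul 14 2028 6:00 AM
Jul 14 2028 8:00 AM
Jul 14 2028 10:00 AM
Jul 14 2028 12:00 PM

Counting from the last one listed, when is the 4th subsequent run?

Spacing: 2, 2, 2, 2, 2, 2 h — constant 2 h.
Jul 14 2028 12:00 PM + 2 h = Jul 14 2028 2:00 PM.
Jul 14 2028 2:00 PM + 2 h = Jul 14 2028 4:00 PM.
Jul 14 2028 4:00 PM + 2 h = Jul 14 2028 6:00 PM.
Jul 14 2028 6:00 PM + 2 h = Jul 14 2028 8:00 PM.

Jul 14 2028 8:00 PM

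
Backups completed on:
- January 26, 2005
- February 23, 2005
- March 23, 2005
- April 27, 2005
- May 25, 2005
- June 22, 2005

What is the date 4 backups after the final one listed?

These are Wednesdays at 28- or 35-day spacing (28, 28, 35, 28, 28).
The pattern: 4th Wednesday of the month.
4th Wednesday of July 2005: July 27, 2005.
4th Wednesday of August 2005: August 24, 2005.
September 2005 — 4th Wednesday is September 28, 2005.
October 2005 — 4th Wednesday is October 26, 2005.

October 26, 2005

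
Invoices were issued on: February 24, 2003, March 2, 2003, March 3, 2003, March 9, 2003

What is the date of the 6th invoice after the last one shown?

March 30, 2003

Gaps: 6, 1, 6 days — not constant, but cyclic with period 2.
The events fall on every Monday and Sunday.
Next Monday: March 10, 2003.
Next Sunday: March 16, 2003.
Next Monday: March 17, 2003.
The following Sunday is March 23, 2003.
Next Monday: March 24, 2003.
The following Sunday is March 30, 2003.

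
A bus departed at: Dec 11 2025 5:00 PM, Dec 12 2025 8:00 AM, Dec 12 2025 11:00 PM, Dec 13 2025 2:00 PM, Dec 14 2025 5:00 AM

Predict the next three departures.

Gaps: 15, 15, 15, 15 hours — each event is 15 hours after the previous one.
Dec 14 2025 5:00 AM + 15 h = Dec 14 2025 8:00 PM.
Dec 14 2025 8:00 PM + 15 h = Dec 15 2025 11:00 AM.
Dec 15 2025 11:00 AM + 15 h = Dec 16 2025 2:00 AM.

Dec 14 2025 8:00 PM, Dec 15 2025 11:00 AM, Dec 16 2025 2:00 AM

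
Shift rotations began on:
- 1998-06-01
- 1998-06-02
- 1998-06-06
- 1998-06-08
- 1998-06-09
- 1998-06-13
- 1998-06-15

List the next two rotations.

Every event lands on a Monday or Tuesday or Saturday (gaps cycle 1, 4, 2, 1, 4, 2).
So the schedule is: every Monday, Tuesday and Saturday.
Next Tuesday: 1998-06-16.
The following Saturday is 1998-06-20.

1998-06-16, 1998-06-20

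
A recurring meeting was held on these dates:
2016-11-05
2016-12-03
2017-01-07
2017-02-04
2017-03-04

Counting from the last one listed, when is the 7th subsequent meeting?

2017-10-07

All dates are Saturdays, 28, 35, 28, 28 days apart.
Specifically, the 1st Saturday of each month.
April 2017 — 1st Saturday is 2017-04-01.
May 2017 — 1st Saturday is 2017-05-06.
June 2017 — 1st Saturday is 2017-06-03.
July 2017 — 1st Saturday is 2017-07-01.
1st Saturday of August 2017: 2017-08-05.
September 2017 — 1st Saturday is 2017-09-02.
October 2017 — 1st Saturday is 2017-10-07.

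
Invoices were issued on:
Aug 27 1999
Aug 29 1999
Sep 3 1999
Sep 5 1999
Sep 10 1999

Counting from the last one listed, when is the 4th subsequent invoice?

Sep 24 1999

Every event lands on a Friday or Sunday (gaps cycle 2, 5, 2, 5).
So the schedule is: every Friday and Sunday.
Next Sunday: Sep 12 1999.
The following Friday is Sep 17 1999.
The following Sunday is Sep 19 1999.
The following Friday is Sep 24 1999.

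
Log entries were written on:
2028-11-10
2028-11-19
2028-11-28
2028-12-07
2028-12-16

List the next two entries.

2028-12-25, 2029-01-03

The spacing is 9, 9, 9, 9 days — always 9 days.
2028-12-16 + 9 days = 2028-12-25.
2028-12-25 + 9 days = 2029-01-03.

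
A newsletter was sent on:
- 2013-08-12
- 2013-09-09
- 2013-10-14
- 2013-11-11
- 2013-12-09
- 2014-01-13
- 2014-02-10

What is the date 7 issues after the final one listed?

2014-09-08

These are Mondays at 28- or 35-day spacing (28, 35, 28, 28, 35, 28).
The pattern: 2nd Monday of the month.
March 2014 — 2nd Monday is 2014-03-10.
April 2014 — 2nd Monday is 2014-04-14.
2nd Monday of May 2014: 2014-05-12.
2nd Monday of June 2014: 2014-06-09.
July 2014 — 2nd Monday is 2014-07-14.
2nd Monday of August 2014: 2014-08-11.
September 2014 — 2nd Monday is 2014-09-08.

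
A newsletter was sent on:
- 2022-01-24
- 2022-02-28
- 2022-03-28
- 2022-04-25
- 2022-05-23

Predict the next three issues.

2022-06-27, 2022-07-25, 2022-08-22

Gaps: 35, 28, 28, 28 days — a mix of 28 and 35. Every date is a Monday.
Each is the 4th Monday of its month.
4th Monday of June 2022: 2022-06-27.
July 2022 — 4th Monday is 2022-07-25.
August 2022 — 4th Monday is 2022-08-22.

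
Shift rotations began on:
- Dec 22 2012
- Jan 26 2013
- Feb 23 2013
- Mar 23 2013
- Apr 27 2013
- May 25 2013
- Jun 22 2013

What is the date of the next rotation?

Jul 27 2013

All dates are Saturdays, 35, 28, 28, 35, 28, 28 days apart.
Specifically, the 4th Saturday of each month.
July 2013 — 4th Saturday is Jul 27 2013.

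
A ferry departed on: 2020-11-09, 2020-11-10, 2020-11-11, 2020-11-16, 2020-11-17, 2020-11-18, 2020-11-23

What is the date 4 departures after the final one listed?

Every event lands on a Monday or Tuesday or Wednesday (gaps cycle 1, 1, 5, 1, 1, 5).
So the schedule is: every Monday, Tuesday and Wednesday.
Next Tuesday: 2020-11-24.
Next Wednesday: 2020-11-25.
The following Monday is 2020-11-30.
The following Tuesday is 2020-12-01.

2020-12-01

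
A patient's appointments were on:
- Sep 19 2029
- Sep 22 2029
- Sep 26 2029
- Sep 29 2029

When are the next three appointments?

Oct 3 2029, Oct 6 2029, Oct 10 2029

Gaps: 3, 4, 3 days — not constant, but cyclic with period 2.
The events fall on every Wednesday and Saturday.
The following Wednesday is Oct 3 2029.
The following Saturday is Oct 6 2029.
Next Wednesday: Oct 10 2029.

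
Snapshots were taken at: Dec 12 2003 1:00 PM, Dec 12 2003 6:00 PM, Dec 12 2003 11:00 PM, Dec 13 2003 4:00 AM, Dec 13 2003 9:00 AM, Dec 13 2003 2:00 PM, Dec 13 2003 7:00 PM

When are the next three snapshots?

Gaps: 5, 5, 5, 5, 5, 5 hours — each event is 5 hours after the previous one.
Dec 13 2003 7:00 PM + 5 h = Dec 14 2003 12:00 AM.
Dec 14 2003 12:00 AM + 5 h = Dec 14 2003 5:00 AM.
Dec 14 2003 5:00 AM + 5 h = Dec 14 2003 10:00 AM.

Dec 14 2003 12:00 AM, Dec 14 2003 5:00 AM, Dec 14 2003 10:00 AM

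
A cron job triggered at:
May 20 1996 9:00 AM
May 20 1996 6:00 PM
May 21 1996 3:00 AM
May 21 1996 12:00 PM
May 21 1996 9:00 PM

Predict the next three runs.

May 22 1996 6:00 AM, May 22 1996 3:00 PM, May 23 1996 12:00 AM

The interval is a steady 9 hours (9, 9, 9, 9).
May 21 1996 9:00 PM + 9 h = May 22 1996 6:00 AM.
May 22 1996 6:00 AM + 9 h = May 22 1996 3:00 PM.
May 22 1996 3:00 PM + 9 h = May 23 1996 12:00 AM.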